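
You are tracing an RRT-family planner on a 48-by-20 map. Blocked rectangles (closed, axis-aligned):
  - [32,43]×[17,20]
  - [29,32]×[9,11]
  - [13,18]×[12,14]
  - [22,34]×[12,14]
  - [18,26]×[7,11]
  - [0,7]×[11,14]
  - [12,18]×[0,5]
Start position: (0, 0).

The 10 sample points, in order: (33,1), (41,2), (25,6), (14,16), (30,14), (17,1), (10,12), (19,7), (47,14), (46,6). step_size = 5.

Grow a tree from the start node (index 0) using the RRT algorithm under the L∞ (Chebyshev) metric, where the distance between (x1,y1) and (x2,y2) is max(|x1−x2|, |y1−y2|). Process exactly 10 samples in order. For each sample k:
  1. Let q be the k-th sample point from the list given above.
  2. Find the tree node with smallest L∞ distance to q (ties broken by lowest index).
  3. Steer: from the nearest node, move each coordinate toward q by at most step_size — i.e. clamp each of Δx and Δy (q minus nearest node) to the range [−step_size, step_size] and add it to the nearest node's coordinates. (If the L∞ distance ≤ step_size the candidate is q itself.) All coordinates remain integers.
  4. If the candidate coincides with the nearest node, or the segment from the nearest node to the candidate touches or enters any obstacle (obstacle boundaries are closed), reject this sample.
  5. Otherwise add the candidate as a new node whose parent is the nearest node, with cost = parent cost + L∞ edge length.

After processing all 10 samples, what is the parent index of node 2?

1. q=(33,1) nearest=0 d=33 new=(5,1) → add node 1 parent=0 cost=5
2. q=(41,2) nearest=1 d=36 new=(10,2) → add node 2 parent=1 cost=10
3. q=(25,6) nearest=2 d=15 new=(15,6) → blocked by [12,18]×[0,5], reject
4. q=(14,16) nearest=2 d=14 new=(14,7) → blocked by [12,18]×[0,5], reject
5. q=(30,14) nearest=2 d=20 new=(15,7) → blocked by [12,18]×[0,5], reject
6. q=(17,1) nearest=2 d=7 new=(15,1) → blocked by [12,18]×[0,5], reject
7. q=(10,12) nearest=2 d=10 new=(10,7) → add node 3 parent=2 cost=15
8. q=(19,7) nearest=2 d=9 new=(15,7) → blocked by [12,18]×[0,5], reject
9. q=(47,14) nearest=2 d=37 new=(15,7) → blocked by [12,18]×[0,5], reject
10. q=(46,6) nearest=2 d=36 new=(15,6) → blocked by [12,18]×[0,5], reject

Parent of node 2: 1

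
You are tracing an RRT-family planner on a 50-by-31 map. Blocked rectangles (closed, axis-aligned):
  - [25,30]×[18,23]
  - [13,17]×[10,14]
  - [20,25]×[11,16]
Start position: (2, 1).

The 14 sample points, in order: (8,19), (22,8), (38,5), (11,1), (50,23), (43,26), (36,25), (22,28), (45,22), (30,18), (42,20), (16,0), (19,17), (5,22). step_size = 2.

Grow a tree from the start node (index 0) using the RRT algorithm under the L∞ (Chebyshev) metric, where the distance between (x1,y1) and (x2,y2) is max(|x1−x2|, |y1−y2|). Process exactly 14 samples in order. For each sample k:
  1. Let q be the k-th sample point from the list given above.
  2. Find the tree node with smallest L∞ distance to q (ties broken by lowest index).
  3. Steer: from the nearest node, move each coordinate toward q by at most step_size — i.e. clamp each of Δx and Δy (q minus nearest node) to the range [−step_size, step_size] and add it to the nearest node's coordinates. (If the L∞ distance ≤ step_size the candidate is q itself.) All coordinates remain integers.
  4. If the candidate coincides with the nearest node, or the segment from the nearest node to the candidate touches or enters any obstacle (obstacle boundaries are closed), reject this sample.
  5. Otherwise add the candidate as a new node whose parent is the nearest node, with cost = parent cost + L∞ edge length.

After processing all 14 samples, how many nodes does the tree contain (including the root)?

Node count: 9

1. q=(8,19) nearest=0 d=18 new=(4,3) → add node 1 parent=0 cost=2
2. q=(22,8) nearest=1 d=18 new=(6,5) → add node 2 parent=1 cost=4
3. q=(38,5) nearest=2 d=32 new=(8,5) → add node 3 parent=2 cost=6
4. q=(11,1) nearest=3 d=4 new=(10,3) → add node 4 parent=3 cost=8
5. q=(50,23) nearest=4 d=40 new=(12,5) → add node 5 parent=4 cost=10
6. q=(43,26) nearest=5 d=31 new=(14,7) → add node 6 parent=5 cost=12
7. q=(36,25) nearest=6 d=22 new=(16,9) → add node 7 parent=6 cost=14
8. q=(22,28) nearest=7 d=19 new=(18,11) → blocked by [13,17]×[10,14], reject
9. q=(45,22) nearest=7 d=29 new=(18,11) → blocked by [13,17]×[10,14], reject
10. q=(30,18) nearest=7 d=14 new=(18,11) → blocked by [13,17]×[10,14], reject
11. q=(42,20) nearest=7 d=26 new=(18,11) → blocked by [13,17]×[10,14], reject
12. q=(16,0) nearest=5 d=5 new=(14,3) → add node 8 parent=5 cost=12
13. q=(19,17) nearest=7 d=8 new=(18,11) → blocked by [13,17]×[10,14], reject
14. q=(5,22) nearest=7 d=13 new=(14,11) → blocked by [13,17]×[10,14], reject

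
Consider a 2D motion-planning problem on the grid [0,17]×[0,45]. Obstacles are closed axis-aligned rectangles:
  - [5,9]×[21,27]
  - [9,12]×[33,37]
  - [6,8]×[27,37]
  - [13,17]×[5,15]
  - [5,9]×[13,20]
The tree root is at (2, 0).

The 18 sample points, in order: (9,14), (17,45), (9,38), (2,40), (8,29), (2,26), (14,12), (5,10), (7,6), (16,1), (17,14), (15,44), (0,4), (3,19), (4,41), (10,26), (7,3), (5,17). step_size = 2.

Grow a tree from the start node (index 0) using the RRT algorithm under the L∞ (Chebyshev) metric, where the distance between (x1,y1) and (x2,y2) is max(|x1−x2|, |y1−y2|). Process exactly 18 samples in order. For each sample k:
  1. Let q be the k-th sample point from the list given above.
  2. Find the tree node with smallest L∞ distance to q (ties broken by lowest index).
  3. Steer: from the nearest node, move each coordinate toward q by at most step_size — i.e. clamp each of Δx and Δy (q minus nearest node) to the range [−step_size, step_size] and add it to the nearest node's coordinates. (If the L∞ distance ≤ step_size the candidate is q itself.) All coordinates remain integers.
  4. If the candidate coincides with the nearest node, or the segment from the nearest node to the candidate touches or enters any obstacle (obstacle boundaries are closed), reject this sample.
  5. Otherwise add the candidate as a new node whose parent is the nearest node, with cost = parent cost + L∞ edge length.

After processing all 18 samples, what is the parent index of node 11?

1. q=(9,14) nearest=0 d=14 new=(4,2) → add node 1 parent=0 cost=2
2. q=(17,45) nearest=1 d=43 new=(6,4) → add node 2 parent=1 cost=4
3. q=(9,38) nearest=2 d=34 new=(8,6) → add node 3 parent=2 cost=6
4. q=(2,40) nearest=3 d=34 new=(6,8) → add node 4 parent=3 cost=8
5. q=(8,29) nearest=4 d=21 new=(8,10) → add node 5 parent=4 cost=10
6. q=(2,26) nearest=5 d=16 new=(6,12) → add node 6 parent=5 cost=12
7. q=(14,12) nearest=3 d=6 new=(10,8) → add node 7 parent=3 cost=8
8. q=(5,10) nearest=4 d=2 new=(5,10) → add node 8 parent=4 cost=10
9. q=(7,6) nearest=3 d=1 new=(7,6) → add node 9 parent=3 cost=7
10. q=(16,1) nearest=7 d=7 new=(12,6) → add node 10 parent=7 cost=10
11. q=(17,14) nearest=7 d=7 new=(12,10) → add node 11 parent=7 cost=10
12. q=(15,44) nearest=6 d=32 new=(8,14) → blocked by [5,9]×[13,20], reject
13. q=(0,4) nearest=0 d=4 new=(0,2) → add node 12 parent=0 cost=2
14. q=(3,19) nearest=6 d=7 new=(4,14) → blocked by [5,9]×[13,20], reject
15. q=(4,41) nearest=6 d=29 new=(4,14) → blocked by [5,9]×[13,20], reject
16. q=(10,26) nearest=6 d=14 new=(8,14) → blocked by [5,9]×[13,20], reject
17. q=(7,3) nearest=2 d=1 new=(7,3) → add node 13 parent=2 cost=5
18. q=(5,17) nearest=6 d=5 new=(5,14) → blocked by [5,9]×[13,20], reject

Parent of node 11: 7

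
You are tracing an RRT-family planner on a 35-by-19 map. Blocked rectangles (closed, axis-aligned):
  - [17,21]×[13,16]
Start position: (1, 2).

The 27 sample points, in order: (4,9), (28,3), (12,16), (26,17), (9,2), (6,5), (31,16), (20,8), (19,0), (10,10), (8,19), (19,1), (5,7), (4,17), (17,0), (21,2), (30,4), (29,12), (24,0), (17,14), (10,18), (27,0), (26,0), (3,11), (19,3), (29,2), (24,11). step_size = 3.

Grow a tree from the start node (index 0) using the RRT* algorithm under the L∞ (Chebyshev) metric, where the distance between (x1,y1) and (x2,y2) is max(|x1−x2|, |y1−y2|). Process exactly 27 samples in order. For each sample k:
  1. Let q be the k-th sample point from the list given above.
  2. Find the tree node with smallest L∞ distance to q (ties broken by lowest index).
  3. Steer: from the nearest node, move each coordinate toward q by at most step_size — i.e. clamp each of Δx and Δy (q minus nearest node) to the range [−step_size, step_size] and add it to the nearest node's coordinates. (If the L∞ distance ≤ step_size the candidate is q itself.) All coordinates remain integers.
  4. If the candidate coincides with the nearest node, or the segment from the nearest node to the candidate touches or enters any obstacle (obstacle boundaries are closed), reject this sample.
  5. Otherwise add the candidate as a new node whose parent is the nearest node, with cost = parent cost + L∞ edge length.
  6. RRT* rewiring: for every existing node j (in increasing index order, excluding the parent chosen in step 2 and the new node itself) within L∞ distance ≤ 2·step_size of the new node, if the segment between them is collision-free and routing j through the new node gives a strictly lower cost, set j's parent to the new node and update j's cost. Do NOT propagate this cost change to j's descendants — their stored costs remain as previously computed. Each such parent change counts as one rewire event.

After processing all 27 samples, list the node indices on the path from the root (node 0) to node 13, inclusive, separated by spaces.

1. q=(4,9) nearest=0 d=7 new=(4,5) → add node 1 parent=0 cost=3
2. q=(28,3) nearest=1 d=24 new=(7,3) → add node 2 parent=1 cost=6
3. q=(12,16) nearest=1 d=11 new=(7,8) → add node 3 parent=1 cost=6
4. q=(26,17) nearest=2 d=19 new=(10,6) → add node 4 parent=2 cost=9
5. q=(9,2) nearest=2 d=2 new=(9,2) → add node 5 parent=2 cost=8
6. q=(6,5) nearest=1 d=2 new=(6,5) → add node 6 parent=1 cost=5
7. q=(31,16) nearest=4 d=21 new=(13,9) → add node 7 parent=4 cost=12
8. q=(20,8) nearest=7 d=7 new=(16,8) → add node 8 parent=7 cost=15
9. q=(19,0) nearest=8 d=8 new=(19,5) → add node 9 parent=8 cost=18
10. q=(10,10) nearest=3 d=3 new=(10,10) → add node 10 parent=3 cost=9
11. q=(8,19) nearest=10 d=9 new=(8,13) → add node 11 parent=10 cost=12
12. q=(19,1) nearest=9 d=4 new=(19,2) → add node 12 parent=9 cost=21
13. q=(5,7) nearest=1 d=2 new=(5,7) → add node 13 parent=1 cost=5; rewire 11→13 (11<12)
14. q=(4,17) nearest=11 d=4 new=(5,16) → add node 14 parent=11 cost=14
15. q=(17,0) nearest=12 d=2 new=(17,0) → add node 15 parent=12 cost=23
16. q=(21,2) nearest=12 d=2 new=(21,2) → add node 16 parent=12 cost=23
17. q=(30,4) nearest=16 d=9 new=(24,4) → add node 17 parent=16 cost=26
18. q=(29,12) nearest=17 d=8 new=(27,7) → add node 18 parent=17 cost=29
19. q=(24,0) nearest=16 d=3 new=(24,0) → add node 19 parent=16 cost=26
20. q=(17,14) nearest=7 d=5 new=(16,12) → add node 20 parent=7 cost=15
21. q=(10,18) nearest=11 d=5 new=(10,16) → add node 21 parent=11 cost=14
22. q=(27,0) nearest=19 d=3 new=(27,0) → add node 22 parent=19 cost=29
23. q=(26,0) nearest=22 d=1 new=(26,0) → add node 23 parent=22 cost=30
24. q=(3,11) nearest=3 d=4 new=(4,11) → add node 24 parent=3 cost=9
25. q=(19,3) nearest=12 d=1 new=(19,3) → add node 25 parent=12 cost=22
26. q=(29,2) nearest=22 d=2 new=(29,2) → add node 26 parent=22 cost=31
27. q=(24,11) nearest=18 d=4 new=(24,10) → add node 27 parent=18 cost=32

Path: 0 1 13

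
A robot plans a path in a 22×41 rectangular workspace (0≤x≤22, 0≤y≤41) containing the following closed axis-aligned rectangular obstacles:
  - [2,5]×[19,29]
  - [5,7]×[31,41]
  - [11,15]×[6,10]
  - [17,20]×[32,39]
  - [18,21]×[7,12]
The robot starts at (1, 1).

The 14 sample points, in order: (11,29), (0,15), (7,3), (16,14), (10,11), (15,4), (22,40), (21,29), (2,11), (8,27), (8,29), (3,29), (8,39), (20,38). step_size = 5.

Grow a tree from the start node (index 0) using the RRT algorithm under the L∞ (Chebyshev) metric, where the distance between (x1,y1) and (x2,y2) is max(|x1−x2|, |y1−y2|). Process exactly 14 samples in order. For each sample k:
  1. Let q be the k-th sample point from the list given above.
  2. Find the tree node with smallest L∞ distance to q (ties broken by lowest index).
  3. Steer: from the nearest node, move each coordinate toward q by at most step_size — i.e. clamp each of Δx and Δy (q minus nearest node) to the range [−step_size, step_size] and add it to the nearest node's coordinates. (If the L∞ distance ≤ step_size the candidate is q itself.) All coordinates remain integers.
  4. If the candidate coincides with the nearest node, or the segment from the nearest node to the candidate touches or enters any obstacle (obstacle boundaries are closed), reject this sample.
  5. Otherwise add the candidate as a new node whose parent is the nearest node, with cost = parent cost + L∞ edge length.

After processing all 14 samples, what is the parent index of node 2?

1. q=(11,29) nearest=0 d=28 new=(6,6) → add node 1 parent=0 cost=5
2. q=(0,15) nearest=1 d=9 new=(1,11) → add node 2 parent=1 cost=10
3. q=(7,3) nearest=1 d=3 new=(7,3) → add node 3 parent=1 cost=8
4. q=(16,14) nearest=1 d=10 new=(11,11) → add node 4 parent=1 cost=10
5. q=(10,11) nearest=4 d=1 new=(10,11) → add node 5 parent=4 cost=11
6. q=(15,4) nearest=4 d=7 new=(15,6) → blocked by [11,15]×[6,10], reject
7. q=(22,40) nearest=2 d=29 new=(6,16) → add node 6 parent=2 cost=15
8. q=(21,29) nearest=6 d=15 new=(11,21) → add node 7 parent=6 cost=20
9. q=(2,11) nearest=2 d=1 new=(2,11) → add node 8 parent=2 cost=11
10. q=(8,27) nearest=7 d=6 new=(8,26) → add node 9 parent=7 cost=25
11. q=(8,29) nearest=9 d=3 new=(8,29) → add node 10 parent=9 cost=28
12. q=(3,29) nearest=9 d=5 new=(3,29) → blocked by [2,5]×[19,29], reject
13. q=(8,39) nearest=10 d=10 new=(8,34) → add node 11 parent=10 cost=33
14. q=(20,38) nearest=9 d=12 new=(13,31) → add node 12 parent=9 cost=30

Parent of node 2: 1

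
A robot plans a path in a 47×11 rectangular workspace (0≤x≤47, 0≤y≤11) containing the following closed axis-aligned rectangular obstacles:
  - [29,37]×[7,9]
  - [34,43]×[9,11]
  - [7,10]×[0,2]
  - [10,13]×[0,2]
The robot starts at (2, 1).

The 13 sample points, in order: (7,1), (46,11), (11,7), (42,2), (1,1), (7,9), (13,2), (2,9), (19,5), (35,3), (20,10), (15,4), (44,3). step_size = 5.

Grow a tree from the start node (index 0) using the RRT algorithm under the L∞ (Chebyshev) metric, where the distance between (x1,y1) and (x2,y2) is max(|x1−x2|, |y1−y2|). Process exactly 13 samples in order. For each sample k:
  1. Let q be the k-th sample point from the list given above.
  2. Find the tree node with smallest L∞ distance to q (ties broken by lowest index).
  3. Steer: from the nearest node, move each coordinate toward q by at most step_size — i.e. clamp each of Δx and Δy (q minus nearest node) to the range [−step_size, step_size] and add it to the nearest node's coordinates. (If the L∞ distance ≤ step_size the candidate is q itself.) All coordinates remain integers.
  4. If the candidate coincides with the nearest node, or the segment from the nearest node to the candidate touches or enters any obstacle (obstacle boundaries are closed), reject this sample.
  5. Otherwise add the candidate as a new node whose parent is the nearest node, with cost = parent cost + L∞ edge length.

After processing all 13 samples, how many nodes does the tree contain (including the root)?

Node count: 12

1. q=(7,1) nearest=0 d=5 new=(7,1) → blocked by [7,10]×[0,2], reject
2. q=(46,11) nearest=0 d=44 new=(7,6) → add node 1 parent=0 cost=5
3. q=(11,7) nearest=1 d=4 new=(11,7) → add node 2 parent=1 cost=9
4. q=(42,2) nearest=2 d=31 new=(16,2) → add node 3 parent=2 cost=14
5. q=(1,1) nearest=0 d=1 new=(1,1) → add node 4 parent=0 cost=1
6. q=(7,9) nearest=1 d=3 new=(7,9) → add node 5 parent=1 cost=8
7. q=(13,2) nearest=3 d=3 new=(13,2) → blocked by [10,13]×[0,2], reject
8. q=(2,9) nearest=1 d=5 new=(2,9) → add node 6 parent=1 cost=10
9. q=(19,5) nearest=3 d=3 new=(19,5) → add node 7 parent=3 cost=17
10. q=(35,3) nearest=7 d=16 new=(24,3) → add node 8 parent=7 cost=22
11. q=(20,10) nearest=7 d=5 new=(20,10) → add node 9 parent=7 cost=22
12. q=(15,4) nearest=3 d=2 new=(15,4) → add node 10 parent=3 cost=16
13. q=(44,3) nearest=8 d=20 new=(29,3) → add node 11 parent=8 cost=27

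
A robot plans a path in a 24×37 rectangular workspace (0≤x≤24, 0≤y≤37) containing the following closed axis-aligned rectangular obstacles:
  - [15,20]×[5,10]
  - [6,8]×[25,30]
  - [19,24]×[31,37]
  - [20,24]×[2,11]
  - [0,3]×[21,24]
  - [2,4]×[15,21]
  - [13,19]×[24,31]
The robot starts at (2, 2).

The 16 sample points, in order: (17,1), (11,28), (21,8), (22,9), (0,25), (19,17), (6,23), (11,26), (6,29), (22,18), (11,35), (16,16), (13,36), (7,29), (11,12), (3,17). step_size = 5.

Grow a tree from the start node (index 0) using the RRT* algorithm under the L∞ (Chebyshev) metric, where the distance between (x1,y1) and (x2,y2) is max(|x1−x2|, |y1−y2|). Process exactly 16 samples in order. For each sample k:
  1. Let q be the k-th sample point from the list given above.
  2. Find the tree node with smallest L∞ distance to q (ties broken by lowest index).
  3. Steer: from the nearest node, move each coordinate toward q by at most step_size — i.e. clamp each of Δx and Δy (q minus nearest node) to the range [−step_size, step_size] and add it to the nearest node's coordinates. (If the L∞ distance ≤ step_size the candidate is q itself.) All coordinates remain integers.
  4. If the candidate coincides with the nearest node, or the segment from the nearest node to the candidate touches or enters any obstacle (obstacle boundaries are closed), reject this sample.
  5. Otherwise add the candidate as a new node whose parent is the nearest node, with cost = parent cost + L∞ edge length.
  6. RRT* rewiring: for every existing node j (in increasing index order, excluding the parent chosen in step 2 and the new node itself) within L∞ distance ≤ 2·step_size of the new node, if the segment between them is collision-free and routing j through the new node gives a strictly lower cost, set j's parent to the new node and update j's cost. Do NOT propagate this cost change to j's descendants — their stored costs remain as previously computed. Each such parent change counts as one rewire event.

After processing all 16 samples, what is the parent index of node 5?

Parent of node 5: 4

1. q=(17,1) nearest=0 d=15 new=(7,1) → add node 1 parent=0 cost=5
2. q=(11,28) nearest=0 d=26 new=(7,7) → add node 2 parent=0 cost=5
3. q=(21,8) nearest=1 d=14 new=(12,6) → add node 3 parent=1 cost=10
4. q=(22,9) nearest=3 d=10 new=(17,9) → blocked by [15,20]×[5,10], reject
5. q=(0,25) nearest=2 d=18 new=(2,12) → add node 4 parent=2 cost=10
6. q=(19,17) nearest=3 d=11 new=(17,11) → blocked by [15,20]×[5,10], reject
7. q=(6,23) nearest=4 d=11 new=(6,17) → add node 5 parent=4 cost=15
8. q=(11,26) nearest=5 d=9 new=(11,22) → add node 6 parent=5 cost=20
9. q=(6,29) nearest=6 d=7 new=(6,27) → blocked by [6,8]×[25,30], reject
10. q=(22,18) nearest=6 d=11 new=(16,18) → add node 7 parent=6 cost=25
11. q=(11,35) nearest=6 d=13 new=(11,27) → add node 8 parent=6 cost=25
12. q=(16,16) nearest=7 d=2 new=(16,16) → add node 9 parent=7 cost=27
13. q=(13,36) nearest=8 d=9 new=(13,32) → add node 10 parent=8 cost=30
14. q=(7,29) nearest=8 d=4 new=(7,29) → blocked by [6,8]×[25,30], reject
15. q=(11,12) nearest=2 d=5 new=(11,12) → add node 11 parent=2 cost=10; rewire 7→11 (16<25); rewire 9→11 (15<27)
16. q=(3,17) nearest=5 d=3 new=(3,17) → blocked by [2,4]×[15,21], reject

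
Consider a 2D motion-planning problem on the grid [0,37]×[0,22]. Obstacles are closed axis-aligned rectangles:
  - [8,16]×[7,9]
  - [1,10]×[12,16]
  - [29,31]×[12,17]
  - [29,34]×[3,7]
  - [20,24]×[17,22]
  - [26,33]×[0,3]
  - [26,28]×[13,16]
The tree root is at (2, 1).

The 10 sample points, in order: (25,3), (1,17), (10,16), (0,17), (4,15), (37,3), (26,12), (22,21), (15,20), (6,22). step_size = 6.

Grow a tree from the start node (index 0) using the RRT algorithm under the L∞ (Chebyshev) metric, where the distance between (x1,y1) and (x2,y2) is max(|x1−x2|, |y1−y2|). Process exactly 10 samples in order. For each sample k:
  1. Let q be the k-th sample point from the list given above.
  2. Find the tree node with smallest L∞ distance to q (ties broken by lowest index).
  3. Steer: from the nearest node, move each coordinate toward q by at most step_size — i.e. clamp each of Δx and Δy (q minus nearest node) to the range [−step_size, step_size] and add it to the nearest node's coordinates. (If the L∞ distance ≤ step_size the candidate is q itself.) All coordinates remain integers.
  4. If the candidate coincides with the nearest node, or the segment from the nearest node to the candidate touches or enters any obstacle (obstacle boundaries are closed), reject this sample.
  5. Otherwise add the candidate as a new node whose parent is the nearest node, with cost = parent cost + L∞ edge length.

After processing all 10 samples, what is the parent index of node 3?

1. q=(25,3) nearest=0 d=23 new=(8,3) → add node 1 parent=0 cost=6
2. q=(1,17) nearest=1 d=14 new=(2,9) → add node 2 parent=1 cost=12
3. q=(10,16) nearest=2 d=8 new=(8,15) → blocked by [1,10]×[12,16], reject
4. q=(0,17) nearest=2 d=8 new=(0,15) → blocked by [1,10]×[12,16], reject
5. q=(4,15) nearest=2 d=6 new=(4,15) → blocked by [1,10]×[12,16], reject
6. q=(37,3) nearest=1 d=29 new=(14,3) → add node 3 parent=1 cost=12
7. q=(26,12) nearest=3 d=12 new=(20,9) → add node 4 parent=3 cost=18
8. q=(22,21) nearest=4 d=12 new=(22,15) → add node 5 parent=4 cost=24
9. q=(15,20) nearest=5 d=7 new=(16,20) → add node 6 parent=5 cost=30
10. q=(6,22) nearest=6 d=10 new=(10,22) → add node 7 parent=6 cost=36

Parent of node 3: 1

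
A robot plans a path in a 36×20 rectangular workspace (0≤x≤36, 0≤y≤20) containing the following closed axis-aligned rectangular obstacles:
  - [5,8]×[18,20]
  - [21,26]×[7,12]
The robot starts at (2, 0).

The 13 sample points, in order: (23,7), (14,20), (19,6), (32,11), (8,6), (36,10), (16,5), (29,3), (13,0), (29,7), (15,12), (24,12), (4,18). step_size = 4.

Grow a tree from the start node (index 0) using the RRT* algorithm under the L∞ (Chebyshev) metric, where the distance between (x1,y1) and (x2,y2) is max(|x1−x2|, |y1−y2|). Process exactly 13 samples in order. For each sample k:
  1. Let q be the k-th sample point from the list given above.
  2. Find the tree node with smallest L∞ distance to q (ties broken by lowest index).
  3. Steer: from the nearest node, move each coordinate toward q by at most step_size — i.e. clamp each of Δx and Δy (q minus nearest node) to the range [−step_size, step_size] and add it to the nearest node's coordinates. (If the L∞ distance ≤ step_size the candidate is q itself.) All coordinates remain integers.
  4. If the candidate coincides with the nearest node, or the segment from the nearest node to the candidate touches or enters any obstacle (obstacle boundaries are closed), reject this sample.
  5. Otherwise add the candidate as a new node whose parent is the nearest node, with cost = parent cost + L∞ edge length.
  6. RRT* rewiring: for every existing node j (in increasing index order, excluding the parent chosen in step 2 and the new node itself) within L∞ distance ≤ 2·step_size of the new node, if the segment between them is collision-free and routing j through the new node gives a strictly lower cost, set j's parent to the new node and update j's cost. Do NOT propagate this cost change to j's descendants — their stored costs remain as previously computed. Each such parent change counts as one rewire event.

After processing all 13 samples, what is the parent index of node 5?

Parent of node 5: 1

1. q=(23,7) nearest=0 d=21 new=(6,4) → add node 1 parent=0 cost=4
2. q=(14,20) nearest=1 d=16 new=(10,8) → add node 2 parent=1 cost=8
3. q=(19,6) nearest=2 d=9 new=(14,6) → add node 3 parent=2 cost=12
4. q=(32,11) nearest=3 d=18 new=(18,10) → add node 4 parent=3 cost=16
5. q=(8,6) nearest=1 d=2 new=(8,6) → add node 5 parent=1 cost=6
6. q=(36,10) nearest=4 d=18 new=(22,10) → blocked by [21,26]×[7,12], reject
7. q=(16,5) nearest=3 d=2 new=(16,5) → add node 6 parent=3 cost=14
8. q=(29,3) nearest=4 d=11 new=(22,6) → blocked by [21,26]×[7,12], reject
9. q=(13,0) nearest=6 d=5 new=(13,1) → add node 7 parent=6 cost=18
10. q=(29,7) nearest=4 d=11 new=(22,7) → blocked by [21,26]×[7,12], reject
11. q=(15,12) nearest=4 d=3 new=(15,12) → add node 8 parent=4 cost=19
12. q=(24,12) nearest=4 d=6 new=(22,12) → blocked by [21,26]×[7,12], reject
13. q=(4,18) nearest=2 d=10 new=(6,12) → add node 9 parent=2 cost=12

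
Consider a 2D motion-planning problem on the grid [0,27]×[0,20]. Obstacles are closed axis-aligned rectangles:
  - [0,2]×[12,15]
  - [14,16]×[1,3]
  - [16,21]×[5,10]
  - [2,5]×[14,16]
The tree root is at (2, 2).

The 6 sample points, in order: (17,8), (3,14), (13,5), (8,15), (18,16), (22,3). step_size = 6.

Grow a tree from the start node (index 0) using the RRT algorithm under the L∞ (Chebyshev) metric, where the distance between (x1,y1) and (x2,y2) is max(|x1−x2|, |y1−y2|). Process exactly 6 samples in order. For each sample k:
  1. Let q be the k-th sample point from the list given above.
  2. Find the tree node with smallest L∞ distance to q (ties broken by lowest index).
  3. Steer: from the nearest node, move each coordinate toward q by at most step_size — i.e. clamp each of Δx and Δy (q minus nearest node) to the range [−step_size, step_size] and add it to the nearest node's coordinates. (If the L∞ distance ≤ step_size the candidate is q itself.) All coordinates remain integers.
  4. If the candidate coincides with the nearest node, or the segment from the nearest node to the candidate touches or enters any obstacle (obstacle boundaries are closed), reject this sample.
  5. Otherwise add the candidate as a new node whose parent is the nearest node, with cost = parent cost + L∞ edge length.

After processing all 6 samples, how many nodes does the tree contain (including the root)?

Node count: 6

1. q=(17,8) nearest=0 d=15 new=(8,8) → add node 1 parent=0 cost=6
2. q=(3,14) nearest=1 d=6 new=(3,14) → blocked by [2,5]×[14,16], reject
3. q=(13,5) nearest=1 d=5 new=(13,5) → add node 2 parent=1 cost=11
4. q=(8,15) nearest=1 d=7 new=(8,14) → add node 3 parent=1 cost=12
5. q=(18,16) nearest=1 d=10 new=(14,14) → add node 4 parent=1 cost=12
6. q=(22,3) nearest=2 d=9 new=(19,3) → add node 5 parent=2 cost=17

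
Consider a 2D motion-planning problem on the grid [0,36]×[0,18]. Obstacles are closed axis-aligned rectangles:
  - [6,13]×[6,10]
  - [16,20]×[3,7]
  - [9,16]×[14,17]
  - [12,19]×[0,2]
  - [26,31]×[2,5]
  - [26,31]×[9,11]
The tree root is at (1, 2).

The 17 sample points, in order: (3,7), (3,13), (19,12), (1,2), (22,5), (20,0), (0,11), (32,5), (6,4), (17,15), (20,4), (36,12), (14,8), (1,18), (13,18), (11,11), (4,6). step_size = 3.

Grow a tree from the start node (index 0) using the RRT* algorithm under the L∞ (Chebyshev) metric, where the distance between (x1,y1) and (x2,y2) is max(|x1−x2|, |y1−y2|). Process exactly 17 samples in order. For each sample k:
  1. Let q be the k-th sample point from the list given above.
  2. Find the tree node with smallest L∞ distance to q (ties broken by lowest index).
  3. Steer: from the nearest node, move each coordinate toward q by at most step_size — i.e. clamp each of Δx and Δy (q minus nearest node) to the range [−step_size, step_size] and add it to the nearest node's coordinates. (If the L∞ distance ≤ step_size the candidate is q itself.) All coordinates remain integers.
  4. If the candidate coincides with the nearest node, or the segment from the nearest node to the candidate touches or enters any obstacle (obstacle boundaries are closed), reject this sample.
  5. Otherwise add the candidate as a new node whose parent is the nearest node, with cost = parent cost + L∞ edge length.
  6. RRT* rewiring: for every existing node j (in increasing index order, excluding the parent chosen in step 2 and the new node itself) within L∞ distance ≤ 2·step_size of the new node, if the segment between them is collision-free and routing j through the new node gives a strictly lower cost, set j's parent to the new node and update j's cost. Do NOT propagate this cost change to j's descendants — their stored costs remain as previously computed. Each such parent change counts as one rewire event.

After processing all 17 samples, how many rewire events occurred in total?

Rewire events: 1

1. q=(3,7) nearest=0 d=5 new=(3,5) → add node 1 parent=0 cost=3
2. q=(3,13) nearest=1 d=8 new=(3,8) → add node 2 parent=1 cost=6
3. q=(19,12) nearest=1 d=16 new=(6,8) → blocked by [6,13]×[6,10], reject
4. q=(1,2) nearest=0 d=0 → coincident, reject
5. q=(22,5) nearest=1 d=19 new=(6,5) → add node 3 parent=1 cost=6
6. q=(20,0) nearest=3 d=14 new=(9,2) → add node 4 parent=3 cost=9
7. q=(0,11) nearest=2 d=3 new=(0,11) → add node 5 parent=2 cost=9
8. q=(32,5) nearest=4 d=23 new=(12,5) → add node 6 parent=4 cost=12
9. q=(6,4) nearest=3 d=1 new=(6,4) → add node 7 parent=3 cost=7
10. q=(17,15) nearest=6 d=10 new=(15,8) → blocked by [6,13]×[6,10], reject
11. q=(20,4) nearest=6 d=8 new=(15,4) → add node 8 parent=6 cost=15
12. q=(36,12) nearest=8 d=21 new=(18,7) → blocked by [16,20]×[3,7], reject
13. q=(14,8) nearest=6 d=3 new=(14,8) → blocked by [6,13]×[6,10], reject
14. q=(1,18) nearest=5 d=7 new=(1,14) → add node 9 parent=5 cost=12
15. q=(13,18) nearest=2 d=10 new=(6,11) → add node 10 parent=2 cost=9
16. q=(11,11) nearest=10 d=5 new=(9,11) → add node 11 parent=10 cost=12
17. q=(4,6) nearest=1 d=1 new=(4,6) → add node 12 parent=1 cost=4; rewire 7→12 (6<7)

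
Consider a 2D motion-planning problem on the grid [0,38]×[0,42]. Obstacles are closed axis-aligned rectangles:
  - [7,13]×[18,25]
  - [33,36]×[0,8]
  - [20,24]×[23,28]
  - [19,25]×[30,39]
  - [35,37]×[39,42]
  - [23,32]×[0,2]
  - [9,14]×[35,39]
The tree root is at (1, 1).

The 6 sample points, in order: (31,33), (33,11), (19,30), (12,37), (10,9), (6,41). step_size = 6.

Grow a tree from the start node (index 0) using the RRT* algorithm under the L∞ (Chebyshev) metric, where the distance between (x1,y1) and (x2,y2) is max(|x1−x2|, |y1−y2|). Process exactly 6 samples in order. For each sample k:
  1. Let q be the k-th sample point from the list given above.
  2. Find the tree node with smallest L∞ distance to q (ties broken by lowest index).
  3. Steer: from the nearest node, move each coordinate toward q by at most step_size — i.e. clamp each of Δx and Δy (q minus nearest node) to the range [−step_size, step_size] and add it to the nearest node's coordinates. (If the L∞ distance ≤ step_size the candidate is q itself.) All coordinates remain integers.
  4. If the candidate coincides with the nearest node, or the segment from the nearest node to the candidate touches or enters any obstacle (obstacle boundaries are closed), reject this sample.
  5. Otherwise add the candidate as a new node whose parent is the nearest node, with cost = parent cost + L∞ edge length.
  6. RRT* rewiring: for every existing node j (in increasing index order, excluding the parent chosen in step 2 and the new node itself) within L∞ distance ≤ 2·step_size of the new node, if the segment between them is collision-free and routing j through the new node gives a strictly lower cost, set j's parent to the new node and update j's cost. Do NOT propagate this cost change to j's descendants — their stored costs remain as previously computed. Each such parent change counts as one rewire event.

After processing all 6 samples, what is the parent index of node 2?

1. q=(31,33) nearest=0 d=32 new=(7,7) → add node 1 parent=0 cost=6
2. q=(33,11) nearest=1 d=26 new=(13,11) → add node 2 parent=1 cost=12
3. q=(19,30) nearest=2 d=19 new=(19,17) → add node 3 parent=2 cost=18
4. q=(12,37) nearest=3 d=20 new=(13,23) → blocked by [7,13]×[18,25], reject
5. q=(10,9) nearest=1 d=3 new=(10,9) → add node 4 parent=1 cost=9
6. q=(6,41) nearest=3 d=24 new=(13,23) → blocked by [7,13]×[18,25], reject

Parent of node 2: 1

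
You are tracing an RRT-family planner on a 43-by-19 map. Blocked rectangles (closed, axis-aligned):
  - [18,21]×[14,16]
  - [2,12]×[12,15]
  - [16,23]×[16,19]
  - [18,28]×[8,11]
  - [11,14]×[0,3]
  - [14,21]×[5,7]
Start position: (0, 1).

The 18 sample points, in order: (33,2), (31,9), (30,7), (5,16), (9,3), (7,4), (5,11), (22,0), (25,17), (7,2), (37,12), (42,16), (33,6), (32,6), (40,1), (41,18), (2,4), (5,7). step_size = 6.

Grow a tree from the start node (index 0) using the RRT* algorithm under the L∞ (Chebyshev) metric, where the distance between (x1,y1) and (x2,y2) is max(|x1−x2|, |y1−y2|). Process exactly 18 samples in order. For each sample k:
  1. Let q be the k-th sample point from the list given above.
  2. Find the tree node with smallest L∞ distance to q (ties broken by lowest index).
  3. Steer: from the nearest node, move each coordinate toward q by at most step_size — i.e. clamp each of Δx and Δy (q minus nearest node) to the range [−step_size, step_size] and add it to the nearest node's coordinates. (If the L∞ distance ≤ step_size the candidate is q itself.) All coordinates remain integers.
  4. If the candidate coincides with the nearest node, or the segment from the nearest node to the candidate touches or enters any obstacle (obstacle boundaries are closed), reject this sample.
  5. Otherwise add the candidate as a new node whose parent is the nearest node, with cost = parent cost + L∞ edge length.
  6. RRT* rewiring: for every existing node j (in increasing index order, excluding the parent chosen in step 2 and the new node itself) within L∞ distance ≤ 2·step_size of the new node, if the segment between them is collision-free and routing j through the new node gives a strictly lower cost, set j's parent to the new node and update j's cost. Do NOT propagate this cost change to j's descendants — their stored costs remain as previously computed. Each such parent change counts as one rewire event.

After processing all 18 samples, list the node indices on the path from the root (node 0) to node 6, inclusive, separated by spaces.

1. q=(33,2) nearest=0 d=33 new=(6,2) → add node 1 parent=0 cost=6
2. q=(31,9) nearest=1 d=25 new=(12,8) → add node 2 parent=1 cost=12
3. q=(30,7) nearest=2 d=18 new=(18,7) → blocked by [14,21]×[5,7], reject
4. q=(5,16) nearest=2 d=8 new=(6,14) → blocked by [2,12]×[12,15], reject
5. q=(9,3) nearest=1 d=3 new=(9,3) → add node 3 parent=1 cost=9
6. q=(7,4) nearest=1 d=2 new=(7,4) → add node 4 parent=1 cost=8
7. q=(5,11) nearest=2 d=7 new=(6,11) → add node 5 parent=2 cost=18
8. q=(22,0) nearest=2 d=10 new=(18,2) → blocked by [14,21]×[5,7], reject
9. q=(25,17) nearest=2 d=13 new=(18,14) → blocked by [18,21]×[14,16], reject
10. q=(7,2) nearest=1 d=1 new=(7,2) → add node 6 parent=1 cost=7; rewire 5→6 (16<18)
11. q=(37,12) nearest=2 d=25 new=(18,12) → add node 7 parent=2 cost=18
12. q=(42,16) nearest=7 d=24 new=(24,16) → blocked by [18,21]×[14,16], reject
13. q=(33,6) nearest=7 d=15 new=(24,6) → blocked by [18,28]×[8,11], reject
14. q=(32,6) nearest=7 d=14 new=(24,6) → blocked by [18,28]×[8,11], reject
15. q=(40,1) nearest=7 d=22 new=(24,6) → blocked by [18,28]×[8,11], reject
16. q=(41,18) nearest=7 d=23 new=(24,18) → blocked by [18,21]×[14,16], reject
17. q=(2,4) nearest=0 d=3 new=(2,4) → add node 8 parent=0 cost=3; rewire 5→8 (10<16)
18. q=(5,7) nearest=4 d=3 new=(5,7) → add node 9 parent=4 cost=11

Path: 0 1 6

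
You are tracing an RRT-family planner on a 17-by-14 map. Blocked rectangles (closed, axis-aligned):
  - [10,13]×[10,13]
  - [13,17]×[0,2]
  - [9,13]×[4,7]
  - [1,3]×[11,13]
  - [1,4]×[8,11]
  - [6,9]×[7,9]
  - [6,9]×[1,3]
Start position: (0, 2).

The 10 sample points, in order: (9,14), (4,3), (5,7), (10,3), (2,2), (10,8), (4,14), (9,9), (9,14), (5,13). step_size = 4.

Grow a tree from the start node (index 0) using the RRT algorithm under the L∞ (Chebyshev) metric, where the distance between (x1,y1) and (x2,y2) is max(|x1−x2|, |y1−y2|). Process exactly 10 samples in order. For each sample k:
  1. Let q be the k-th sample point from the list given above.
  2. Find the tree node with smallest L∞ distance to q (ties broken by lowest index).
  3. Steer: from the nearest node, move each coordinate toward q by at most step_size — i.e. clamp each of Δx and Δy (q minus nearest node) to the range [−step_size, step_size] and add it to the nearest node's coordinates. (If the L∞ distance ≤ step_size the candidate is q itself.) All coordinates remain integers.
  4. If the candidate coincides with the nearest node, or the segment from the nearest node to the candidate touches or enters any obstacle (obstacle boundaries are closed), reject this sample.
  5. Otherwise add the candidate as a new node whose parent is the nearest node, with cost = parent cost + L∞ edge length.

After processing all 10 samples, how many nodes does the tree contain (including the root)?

1. q=(9,14) nearest=0 d=12 new=(4,6) → add node 1 parent=0 cost=4
2. q=(4,3) nearest=1 d=3 new=(4,3) → add node 2 parent=1 cost=7
3. q=(5,7) nearest=1 d=1 new=(5,7) → add node 3 parent=1 cost=5
4. q=(10,3) nearest=3 d=5 new=(9,3) → blocked by [6,9]×[1,3], reject
5. q=(2,2) nearest=0 d=2 new=(2,2) → add node 4 parent=0 cost=2
6. q=(10,8) nearest=3 d=5 new=(9,8) → blocked by [6,9]×[7,9], reject
7. q=(4,14) nearest=3 d=7 new=(4,11) → blocked by [1,4]×[8,11], reject
8. q=(9,9) nearest=3 d=4 new=(9,9) → blocked by [6,9]×[7,9], reject
9. q=(9,14) nearest=3 d=7 new=(9,11) → blocked by [6,9]×[7,9], reject
10. q=(5,13) nearest=3 d=6 new=(5,11) → add node 5 parent=3 cost=9

Node count: 6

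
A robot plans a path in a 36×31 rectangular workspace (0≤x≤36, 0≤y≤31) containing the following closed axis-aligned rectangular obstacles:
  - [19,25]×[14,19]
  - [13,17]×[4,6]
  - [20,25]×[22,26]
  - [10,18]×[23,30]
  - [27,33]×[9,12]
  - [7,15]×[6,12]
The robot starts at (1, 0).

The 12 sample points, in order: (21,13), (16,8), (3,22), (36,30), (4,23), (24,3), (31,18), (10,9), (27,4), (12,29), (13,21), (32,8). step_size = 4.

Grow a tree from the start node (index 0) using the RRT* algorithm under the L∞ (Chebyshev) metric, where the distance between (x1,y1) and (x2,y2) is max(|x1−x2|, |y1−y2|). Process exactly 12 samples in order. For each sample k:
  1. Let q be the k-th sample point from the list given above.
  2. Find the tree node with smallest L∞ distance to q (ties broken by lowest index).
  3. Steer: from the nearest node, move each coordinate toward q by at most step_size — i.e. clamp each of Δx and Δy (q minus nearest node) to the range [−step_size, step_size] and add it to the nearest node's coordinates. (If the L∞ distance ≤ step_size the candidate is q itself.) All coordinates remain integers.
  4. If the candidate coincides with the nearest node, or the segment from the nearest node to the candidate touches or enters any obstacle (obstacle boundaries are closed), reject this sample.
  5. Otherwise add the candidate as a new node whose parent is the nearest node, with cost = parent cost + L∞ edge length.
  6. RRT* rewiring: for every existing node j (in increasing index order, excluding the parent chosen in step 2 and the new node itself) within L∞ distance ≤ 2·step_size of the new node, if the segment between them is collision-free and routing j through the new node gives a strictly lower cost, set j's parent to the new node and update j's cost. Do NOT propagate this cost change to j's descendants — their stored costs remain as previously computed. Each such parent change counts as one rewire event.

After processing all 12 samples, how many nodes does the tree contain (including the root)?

Node count: 8

1. q=(21,13) nearest=0 d=20 new=(5,4) → add node 1 parent=0 cost=4
2. q=(16,8) nearest=1 d=11 new=(9,8) → blocked by [7,15]×[6,12], reject
3. q=(3,22) nearest=1 d=18 new=(3,8) → add node 2 parent=1 cost=8
4. q=(36,30) nearest=1 d=31 new=(9,8) → blocked by [7,15]×[6,12], reject
5. q=(4,23) nearest=2 d=15 new=(4,12) → add node 3 parent=2 cost=12
6. q=(24,3) nearest=1 d=19 new=(9,3) → add node 4 parent=1 cost=8
7. q=(31,18) nearest=4 d=22 new=(13,7) → blocked by [7,15]×[6,12], reject
8. q=(10,9) nearest=1 d=5 new=(9,8) → blocked by [7,15]×[6,12], reject
9. q=(27,4) nearest=4 d=18 new=(13,4) → blocked by [13,17]×[4,6], reject
10. q=(12,29) nearest=3 d=17 new=(8,16) → add node 5 parent=3 cost=16
11. q=(13,21) nearest=5 d=5 new=(12,20) → add node 6 parent=5 cost=20
12. q=(32,8) nearest=6 d=20 new=(16,16) → add node 7 parent=6 cost=24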